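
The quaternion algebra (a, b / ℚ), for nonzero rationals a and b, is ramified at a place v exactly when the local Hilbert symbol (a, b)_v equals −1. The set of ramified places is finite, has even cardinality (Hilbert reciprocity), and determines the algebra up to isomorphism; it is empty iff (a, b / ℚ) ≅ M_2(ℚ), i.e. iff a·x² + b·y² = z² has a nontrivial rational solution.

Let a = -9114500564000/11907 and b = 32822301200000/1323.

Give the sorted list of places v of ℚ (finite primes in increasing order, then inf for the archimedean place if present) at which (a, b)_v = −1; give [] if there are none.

[2, 5]

Mod squares: a ≡ -6630, b ≡ 510. Check v ∈ {∞, 2, 3, 5, 7, 13, 17, 19}.
v=19: a=19^2·(≡4), b=19^0·(≡16) mod 19; (4|19)=+1, (16|19)=+1; (−1)^{2·0·9}·(+1)^0·(+1)^2 = +1.
v=17: a=17^1·(≡9), b=17^1·(≡8) mod 17; (9|17)=+1, (8|17)=+1; (−1)^{1·1·8}·(+1)^1·(+1)^1 = +1.
v=∞: -6630 < 0 and 510 > 0  ⇒  (a,b)_∞ = +1.
v=13: a=13^5·(≡9), b=13^6·(≡9) mod 13; (9|13)=+1, (9|13)=+1; (−1)^{5·6·6}·(+1)^6·(+1)^5 = +1.
v=7: a=7^-2·(≡3), b=7^-2·(≡3) mod 7; (3|7)=-1, (3|7)=-1; (−1)^{-2·-2·3}·(-1)^-2·(-1)^-2 = +1.
v=3: a=3^-5·(≡1), b=3^-3·(≡2) mod 3; (1|3)=+1, (2|3)=-1; (−1)^{-5·-3·1}·(+1)^-3·(-1)^-5 = +1.
v=2: v_2(a)=5, v_2(b)=7; units ≡ 5, 7 (mod 8); ε·ε+αω+βω = 0·1+5·0+7·1 ≡ 1  ⇒  (a,b)_2 = -1.
v=5: a=5^3·(≡4), b=5^5·(≡3) mod 5; (4|5)=+1, (3|5)=-1; (−1)^{3·5·2}·(+1)^5·(-1)^3 = -1.
Ram(-6630, 510) = {2, 5}; no ℚ_2-point on the conic.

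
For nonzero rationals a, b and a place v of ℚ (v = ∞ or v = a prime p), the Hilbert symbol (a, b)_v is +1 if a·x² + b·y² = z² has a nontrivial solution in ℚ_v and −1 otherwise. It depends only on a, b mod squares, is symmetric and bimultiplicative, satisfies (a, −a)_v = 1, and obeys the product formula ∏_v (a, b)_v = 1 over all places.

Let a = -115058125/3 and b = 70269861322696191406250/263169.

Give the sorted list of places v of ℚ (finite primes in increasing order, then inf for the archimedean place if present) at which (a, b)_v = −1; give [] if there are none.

Mod squares: a ≡ -39, b ≡ 10010. Check v ∈ {∞, 2, 3, 5, 7, 11, 13, 17, 19}.
v=5: a=5^4·(≡4), b=5^11·(≡2) mod 5; (4|5)=+1, (2|5)=-1; (−1)^{4·11·2}·(+1)^11·(-1)^4 = +1.
v=19: a=19^0·(≡14), b=19^-2·(≡11) mod 19; (14|19)=-1, (11|19)=+1; (−1)^{0·-2·9}·(-1)^-2·(+1)^0 = +1.
v=13: a=13^1·(≡3), b=13^3·(≡4) mod 13; (3|13)=+1, (4|13)=+1; (−1)^{1·3·6}·(+1)^3·(+1)^1 = +1.
v=2: v_2(a)=0, v_2(b)=1; units ≡ 1, 5 (mod 8); ε·ε+αω+βω = 0·0+0·1+1·0 ≡ 0  ⇒  (a,b)_2 = +1.
v=7: a=7^2·(≡6), b=7^5·(≡1) mod 7; (6|7)=-1, (1|7)=+1; (−1)^{2·5·3}·(-1)^5·(+1)^2 = -1.
v=17: a=17^2·(≡5), b=17^0·(≡11) mod 17; (5|17)=-1, (11|17)=-1; (−1)^{2·0·8}·(-1)^0·(-1)^2 = +1.
v=11: a=11^0·(≡9), b=11^7·(≡6) mod 11; (9|11)=+1, (6|11)=-1; (−1)^{0·7·5}·(+1)^7·(-1)^0 = +1.
v=∞: -39 < 0 and 10010 > 0  ⇒  (a,b)_∞ = +1.
v=3: a=3^-1·(≡2), b=3^-6·(≡2) mod 3; (2|3)=-1, (2|3)=-1; (−1)^{-1·-6·1}·(-1)^-6·(-1)^-1 = -1.
(-39, 10010 / ℚ) ramifies at {3, 7}: a division algebra.

[3, 7]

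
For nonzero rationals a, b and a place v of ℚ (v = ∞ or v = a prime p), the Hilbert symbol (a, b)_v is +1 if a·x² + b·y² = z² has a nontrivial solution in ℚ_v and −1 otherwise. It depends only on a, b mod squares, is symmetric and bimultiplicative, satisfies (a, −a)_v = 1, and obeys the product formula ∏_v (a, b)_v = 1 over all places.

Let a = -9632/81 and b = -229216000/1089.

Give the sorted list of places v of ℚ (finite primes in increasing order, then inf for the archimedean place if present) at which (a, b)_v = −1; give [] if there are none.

(a, b) ≡ (-602, -35815) mod (ℚ^×)²; places V = {2, 3, 5, 7, 11, 13, 19, 29, 43, ∞}.
(a,b)_13: α=0, u≡9; β=1, v≡3 (mod 13); (9|13)=+1, (3|13)=+1; sign (−1)^0·+1^1·+1^0 = +1.
(a,b)_19: α=0, u≡4; β=1, v≡2 (mod 19); (4|19)=+1, (2|19)=-1; sign (−1)^0·+1^1·-1^0 = +1.
(a,b)_5: α=0, u≡3; β=3, v≡3 (mod 5); (3|5)=-1, (3|5)=-1; sign (−1)^0·-1^3·-1^0 = -1.
(a,b)_∞: sgn(-602)=−, sgn(-35815)=−, so -1.
(a,b)_3: α=-4, u≡1; β=-2, v≡2 (mod 3); (1|3)=+1, (2|3)=-1; sign (−1)^0·+1^-2·-1^-4 = +1.
(a,b)_43: α=1, u≡19; β=0, v≡41 (mod 43); (19|43)=-1, (41|43)=+1; sign (−1)^0·-1^0·+1^1 = +1.
(a,b)_7: α=1, u≡6; β=0, v≡2 (mod 7); (6|7)=-1, (2|7)=+1; sign (−1)^0·-1^0·+1^1 = +1.
(a,b)_2: α=5, β=8; u≡3, v≡1 (mod 8); ε(u)ε(v)=1·0, αω(v)=5·0, βω(u)=8·1; sum ≡ 0  ⇒  +1.
(a,b)_11: α=0, u≡1; β=-2, v≡1 (mod 11); (1|11)=+1, (1|11)=+1; sign (−1)^0·+1^-2·+1^0 = +1.
(a,b)_29: α=0, u≡20; β=1, v≡15 (mod 29); (20|29)=+1, (15|29)=-1; sign (−1)^0·+1^1·-1^0 = +1.
|Ram(-602, -35815)| = 2, even; anisotropic at {5, ∞}.

[5, inf]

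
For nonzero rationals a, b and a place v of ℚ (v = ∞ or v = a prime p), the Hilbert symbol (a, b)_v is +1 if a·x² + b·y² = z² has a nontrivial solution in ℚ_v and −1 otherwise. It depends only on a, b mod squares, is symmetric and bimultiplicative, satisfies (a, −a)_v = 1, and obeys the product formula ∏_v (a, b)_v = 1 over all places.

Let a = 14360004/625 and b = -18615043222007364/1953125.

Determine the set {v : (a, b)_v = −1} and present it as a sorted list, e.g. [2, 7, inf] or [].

[19, 23, 31, 47]

(a, b) ≡ (44321, -119416805) mod (ℚ^×)²; places V = {2, 3, 5, 11, 19, 23, 31, 41, 43, 47, ∞}.
(a,b)_11: α=0, u≡6; β=2, v≡4 (mod 11); (6|11)=-1, (4|11)=+1; sign (−1)^0·-1^2·+1^0 = +1.
(a,b)_19: α=0, u≡3; β=1, v≡3 (mod 19); (3|19)=-1, (3|19)=-1; sign (−1)^0·-1^1·-1^0 = -1.
(a,b)_23: α=1, u≡9; β=1, v≡4 (mod 23); (9|23)=+1, (4|23)=+1; sign (−1)^1·+1^1·+1^1 = -1.
(a,b)_∞: sgn(44321)=+, sgn(-119416805)=−, so +1.
(a,b)_41: α=1, u≡35; β=1, v≡13 (mod 41); (35|41)=-1, (13|41)=-1; sign (−1)^0·-1^1·-1^1 = +1.
(a,b)_3: α=4, u≡2; β=6, v≡1 (mod 3); (2|3)=-1, (1|3)=+1; sign (−1)^0·-1^6·+1^4 = +1.
(a,b)_2: α=2, β=2; u≡1, v≡3 (mod 8); ε(u)ε(v)=0·1, αω(v)=2·1, βω(u)=2·0; sum ≡ 0  ⇒  +1.
(a,b)_47: α=1, u≡9; β=2, v≡29 (mod 47); (9|47)=+1, (29|47)=-1; sign (−1)^0·+1^2·-1^1 = -1.
(a,b)_5: α=-4, u≡4; β=-9, v≡1 (mod 5); (4|5)=+1, (1|5)=+1; sign (−1)^0·+1^-9·+1^-4 = +1.
(a,b)_31: α=0, u≡12; β=1, v≡13 (mod 31); (12|31)=-1, (13|31)=-1; sign (−1)^0·-1^1·-1^0 = -1.
(a,b)_43: α=0, u≡31; β=1, v≡22 (mod 43); (31|43)=+1, (22|43)=-1; sign (−1)^0·+1^1·-1^0 = +1.
Ram(44321, -119416805) = {19, 23, 31, 47}; no ℚ_19-point on the conic.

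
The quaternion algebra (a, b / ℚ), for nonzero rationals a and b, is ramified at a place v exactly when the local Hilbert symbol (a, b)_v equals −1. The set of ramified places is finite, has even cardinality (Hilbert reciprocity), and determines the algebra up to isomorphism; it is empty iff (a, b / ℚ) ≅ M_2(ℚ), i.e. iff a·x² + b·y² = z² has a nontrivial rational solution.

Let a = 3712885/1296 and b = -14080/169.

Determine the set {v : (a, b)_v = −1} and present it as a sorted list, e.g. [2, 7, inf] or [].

[5, 11]

Mod squares: a ≡ 85, b ≡ -55. Check v ∈ {∞, 2, 3, 5, 11, 13, 17, 19}.
v=∞: 85 > 0 and -55 < 0  ⇒  (a,b)_∞ = +1.
v=17: a=17^1·(≡10), b=17^0·(≡4) mod 17; (10|17)=-1, (4|17)=+1; (−1)^{1·0·8}·(-1)^0·(+1)^1 = +1.
v=5: a=5^1·(≡2), b=5^1·(≡1) mod 5; (2|5)=-1, (1|5)=+1; (−1)^{1·1·2}·(-1)^1·(+1)^1 = -1.
v=13: a=13^0·(≡8), b=13^-2·(≡12) mod 13; (8|13)=-1, (12|13)=+1; (−1)^{0·-2·6}·(-1)^-2·(+1)^0 = +1.
v=3: a=3^-4·(≡1), b=3^0·(≡2) mod 3; (1|3)=+1, (2|3)=-1; (−1)^{-4·0·1}·(+1)^0·(-1)^-4 = +1.
v=19: a=19^2·(≡11), b=19^0·(≡10) mod 19; (11|19)=+1, (10|19)=-1; (−1)^{2·0·9}·(+1)^0·(-1)^2 = +1.
v=11: a=11^2·(≡8), b=11^1·(≡10) mod 11; (8|11)=-1, (10|11)=-1; (−1)^{2·1·5}·(-1)^1·(-1)^2 = -1.
v=2: v_2(a)=-4, v_2(b)=8; units ≡ 5, 1 (mod 8); ε·ε+αω+βω = 0·0+-4·0+8·1 ≡ 0  ⇒  (a,b)_2 = +1.
|Ram(85, -55)| = 2, even; anisotropic at {5, 11}.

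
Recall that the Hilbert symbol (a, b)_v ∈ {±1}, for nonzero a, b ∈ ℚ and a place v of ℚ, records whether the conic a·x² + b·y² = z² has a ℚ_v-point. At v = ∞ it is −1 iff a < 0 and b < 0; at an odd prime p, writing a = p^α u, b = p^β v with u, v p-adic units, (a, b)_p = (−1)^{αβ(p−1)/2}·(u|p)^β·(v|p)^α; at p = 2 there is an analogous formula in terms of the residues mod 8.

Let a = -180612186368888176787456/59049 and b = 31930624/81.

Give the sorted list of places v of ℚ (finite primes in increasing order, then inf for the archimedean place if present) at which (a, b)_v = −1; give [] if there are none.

[13, 17, 19, 29]

Mod squares: a ≡ -1339481, b ≡ 124729. Check v ∈ {∞, 2, 3, 11, 13, 17, 19, 23, 29}.
v=29: a=29^3·(≡15), b=29^1·(≡22) mod 29; (15|29)=-1, (22|29)=+1; (−1)^{3·1·14}·(-1)^1·(+1)^3 = -1.
v=2: v_2(a)=14, v_2(b)=8; units ≡ 7, 1 (mod 8); ε·ε+αω+βω = 1·0+14·0+8·0 ≡ 0  ⇒  (a,b)_2 = +1.
v=19: a=19^1·(≡13), b=19^0·(≡12) mod 19; (13|19)=-1, (12|19)=-1; (−1)^{1·0·9}·(-1)^0·(-1)^1 = -1.
v=13: a=13^1·(≡3), b=13^0·(≡8) mod 13; (3|13)=+1, (8|13)=-1; (−1)^{1·0·6}·(+1)^0·(-1)^1 = -1.
v=11: a=11^3·(≡2), b=11^1·(≡4) mod 11; (2|11)=-1, (4|11)=+1; (−1)^{3·1·5}·(-1)^1·(+1)^3 = +1.
v=∞: -1339481 < 0 and 124729 > 0  ⇒  (a,b)_∞ = +1.
v=3: a=3^-10·(≡1), b=3^-4·(≡1) mod 3; (1|3)=+1, (1|3)=+1; (−1)^{-10·-4·1}·(+1)^-4·(+1)^-10 = +1.
v=23: a=23^4·(≡9), b=23^1·(≡16) mod 23; (9|23)=+1, (16|23)=+1; (−1)^{4·1·11}·(+1)^1·(+1)^4 = +1.
v=17: a=17^3·(≡4), b=17^1·(≡6) mod 17; (4|17)=+1, (6|17)=-1; (−1)^{3·1·8}·(+1)^1·(-1)^3 = -1.
|Ram(-1339481, 124729)| = 4, even; anisotropic at {13, 17, 19, 29}.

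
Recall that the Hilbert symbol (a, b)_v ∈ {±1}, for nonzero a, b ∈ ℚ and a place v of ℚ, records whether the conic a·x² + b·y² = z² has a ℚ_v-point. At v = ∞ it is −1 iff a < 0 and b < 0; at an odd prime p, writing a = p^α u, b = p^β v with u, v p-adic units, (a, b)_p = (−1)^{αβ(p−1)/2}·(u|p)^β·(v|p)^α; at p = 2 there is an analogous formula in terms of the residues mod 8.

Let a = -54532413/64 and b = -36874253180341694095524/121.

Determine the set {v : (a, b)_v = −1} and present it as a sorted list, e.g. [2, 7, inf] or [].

(a, b) ≡ (-35853, -466089) mod (ℚ^×)²; places V = {2, 3, 7, 11, 13, 17, 19, 37, ∞}.
(a,b)_17: α=1, u≡2; β=3, v≡2 (mod 17); (2|17)=+1, (2|17)=+1; sign (−1)^0·+1^3·+1^1 = +1.
(a,b)_11: α=0, u≡6; β=-2, v≡4 (mod 11); (6|11)=-1, (4|11)=+1; sign (−1)^0·-1^-2·+1^0 = +1.
(a,b)_∞: sgn(-35853)=−, sgn(-466089)=−, so -1.
(a,b)_37: α=1, u≡25; β=3, v≡29 (mod 37); (25|37)=+1, (29|37)=-1; sign (−1)^0·+1^3·-1^1 = -1.
(a,b)_19: α=1, u≡10; β=1, v≡16 (mod 19); (10|19)=-1, (16|19)=+1; sign (−1)^1·-1^1·+1^1 = +1.
(a,b)_13: α=2, u≡4; β=5, v≡4 (mod 13); (4|13)=+1, (4|13)=+1; sign (−1)^0·+1^5·+1^2 = +1.
(a,b)_7: α=0, u≡2; β=4, v≡5 (mod 7); (2|7)=+1, (5|7)=-1; sign (−1)^0·+1^4·-1^0 = +1.
(a,b)_2: α=-6, β=2; u≡3, v≡7 (mod 8); ε(u)ε(v)=1·1, αω(v)=-6·0, βω(u)=2·1; sum ≡ 1  ⇒  -1.
(a,b)_3: α=3, u≡1; β=7, v≡1 (mod 3); (1|3)=+1, (1|3)=+1; sign (−1)^1·+1^7·+1^3 = -1.
Ram(-35853, -466089) = {2, 3, 37, ∞}; no ℚ_2-point on the conic.

[2, 3, 37, inf]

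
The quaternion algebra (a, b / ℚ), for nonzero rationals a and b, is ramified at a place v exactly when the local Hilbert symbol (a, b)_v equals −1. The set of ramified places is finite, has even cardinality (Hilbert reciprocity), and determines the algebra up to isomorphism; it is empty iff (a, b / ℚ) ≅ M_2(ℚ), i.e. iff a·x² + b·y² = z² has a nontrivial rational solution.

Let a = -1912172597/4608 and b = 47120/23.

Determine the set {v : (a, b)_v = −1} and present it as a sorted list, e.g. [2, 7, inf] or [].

(a, b) ≡ (-20026, 67735) mod (ℚ^×)²; places V = {2, 3, 5, 17, 19, 23, 31, ∞}.
(a,b)_19: α=3, u≡8; β=1, v≡12 (mod 19); (8|19)=-1, (12|19)=-1; sign (−1)^1·-1^1·-1^3 = -1.
(a,b)_∞: sgn(-20026)=−, sgn(67735)=+, so +1.
(a,b)_2: α=-9, β=4; u≡3, v≡7 (mod 8); ε(u)ε(v)=1·1, αω(v)=-9·0, βω(u)=4·1; sum ≡ 1  ⇒  -1.
(a,b)_23: α=2, u≡7; β=-1, v≡16 (mod 23); (7|23)=-1, (16|23)=+1; sign (−1)^0·-1^-1·+1^2 = -1.
(a,b)_17: α=1, u≡14; β=0, v≡5 (mod 17); (14|17)=-1, (5|17)=-1; sign (−1)^0·-1^0·-1^1 = -1.
(a,b)_5: α=0, u≡1; β=1, v≡3 (mod 5); (1|5)=+1, (3|5)=-1; sign (−1)^0·+1^1·-1^0 = +1.
(a,b)_31: α=1, u≡5; β=1, v≡27 (mod 31); (5|31)=+1, (27|31)=-1; sign (−1)^1·+1^1·-1^1 = +1.
(a,b)_3: α=-2, u≡2; β=0, v≡1 (mod 3); (2|3)=-1, (1|3)=+1; sign (−1)^0·-1^0·+1^-2 = +1.
|Ram(-20026, 67735)| = 4, even; anisotropic at {2, 17, 19, 23}.

[2, 17, 19, 23]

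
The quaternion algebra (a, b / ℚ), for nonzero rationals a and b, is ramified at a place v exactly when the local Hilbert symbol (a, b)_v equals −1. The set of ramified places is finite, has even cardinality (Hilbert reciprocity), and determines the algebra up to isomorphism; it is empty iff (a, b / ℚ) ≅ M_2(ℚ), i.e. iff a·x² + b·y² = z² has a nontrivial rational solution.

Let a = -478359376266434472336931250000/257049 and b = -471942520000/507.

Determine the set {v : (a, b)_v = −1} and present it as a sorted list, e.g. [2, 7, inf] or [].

[2, 19, 29, inf]

(a, b) ≡ (-975821, -2001) mod (ℚ^×)²; places V = {2, 3, 5, 7, 11, 13, 19, 23, 29, 41, ∞}.
(a,b)_19: α=3, u≡17; β=2, v≡12 (mod 19); (17|19)=+1, (12|19)=-1; sign (−1)^0·+1^2·-1^3 = -1.
(a,b)_∞: sgn(-975821)=−, sgn(-2001)=−, so -1.
(a,b)_7: α=5, u≡4; β=2, v≡4 (mod 7); (4|7)=+1, (4|7)=+1; sign (−1)^0·+1^2·+1^5 = +1.
(a,b)_5: α=8, u≡4; β=4, v≡4 (mod 5); (4|5)=+1, (4|5)=+1; sign (−1)^0·+1^4·+1^8 = +1.
(a,b)_2: α=4, β=6; u≡3, v≡7 (mod 8); ε(u)ε(v)=1·1, αω(v)=4·0, βω(u)=6·1; sum ≡ 1  ⇒  -1.
(a,b)_41: α=2, u≡2; β=0, v≡39 (mod 41); (2|41)=+1, (39|41)=+1; sign (−1)^0·+1^0·+1^2 = +1.
(a,b)_13: α=-4, u≡6; β=-2, v≡12 (mod 13); (6|13)=-1, (12|13)=+1; sign (−1)^0·-1^-2·+1^-4 = +1.
(a,b)_23: α=3, u≡16; β=1, v≡10 (mod 23); (16|23)=+1, (10|23)=-1; sign (−1)^1·+1^1·-1^3 = +1.
(a,b)_29: α=3, u≡7; β=1, v≡21 (mod 29); (7|29)=+1, (21|29)=-1; sign (−1)^0·+1^1·-1^3 = -1.
(a,b)_11: α=3, u≡4; β=0, v≡5 (mod 11); (4|11)=+1, (5|11)=+1; sign (−1)^0·+1^0·+1^3 = +1.
(a,b)_3: α=-2, u≡1; β=-1, v≡2 (mod 3); (1|3)=+1, (2|3)=-1; sign (−1)^0·+1^-1·-1^-2 = +1.
(-975821, -2001 / ℚ) ramifies at {2, 19, 29, ∞}: a division algebra.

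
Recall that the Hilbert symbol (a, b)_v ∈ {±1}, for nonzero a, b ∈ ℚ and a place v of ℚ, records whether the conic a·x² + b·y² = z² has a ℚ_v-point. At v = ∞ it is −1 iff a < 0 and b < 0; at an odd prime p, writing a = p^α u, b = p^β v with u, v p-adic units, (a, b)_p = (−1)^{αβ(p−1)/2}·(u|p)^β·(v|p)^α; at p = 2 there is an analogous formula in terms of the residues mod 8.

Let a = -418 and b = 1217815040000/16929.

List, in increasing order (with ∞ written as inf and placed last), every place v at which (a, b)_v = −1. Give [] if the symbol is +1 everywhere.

(a, b) ≡ (-418, 99423181) mod (ℚ^×)²; places V = {2, 3, 5, 11, 13, 19, 23, 37, 43, ∞}.
(a,b)_2: α=1, β=12; u≡7, v≡5 (mod 8); ε(u)ε(v)=1·0, αω(v)=1·1, βω(u)=12·0; sum ≡ 1  ⇒  -1.
(a,b)_3: α=0, u≡2; β=-4, v≡1 (mod 3); (2|3)=-1, (1|3)=+1; sign (−1)^0·-1^-4·+1^0 = +1.
(a,b)_11: α=1, u≡6; β=-1, v≡2 (mod 11); (6|11)=-1, (2|11)=-1; sign (−1)^1·-1^-1·-1^1 = -1.
(a,b)_5: α=0, u≡2; β=4, v≡1 (mod 5); (2|5)=-1, (1|5)=+1; sign (−1)^0·-1^4·+1^0 = +1.
(a,b)_43: α=0, u≡12; β=1, v≡41 (mod 43); (12|43)=-1, (41|43)=+1; sign (−1)^0·-1^1·+1^0 = -1.
(a,b)_19: α=1, u≡16; β=-1, v≡9 (mod 19); (16|19)=+1, (9|19)=+1; sign (−1)^1·+1^-1·+1^1 = -1.
(a,b)_23: α=0, u≡19; β=1, v≡2 (mod 23); (19|23)=-1, (2|23)=+1; sign (−1)^0·-1^1·+1^0 = -1.
(a,b)_∞: sgn(-418)=−, sgn(99423181)=+, so +1.
(a,b)_13: α=0, u≡11; β=1, v≡8 (mod 13); (11|13)=-1, (8|13)=-1; sign (−1)^0·-1^1·-1^0 = -1.
(a,b)_37: α=0, u≡26; β=1, v≡10 (mod 37); (26|37)=+1, (10|37)=+1; sign (−1)^0·+1^1·+1^0 = +1.
Ram(-418, 99423181) = {2, 11, 13, 19, 23, 43}; no ℚ_2-point on the conic.

[2, 11, 13, 19, 23, 43]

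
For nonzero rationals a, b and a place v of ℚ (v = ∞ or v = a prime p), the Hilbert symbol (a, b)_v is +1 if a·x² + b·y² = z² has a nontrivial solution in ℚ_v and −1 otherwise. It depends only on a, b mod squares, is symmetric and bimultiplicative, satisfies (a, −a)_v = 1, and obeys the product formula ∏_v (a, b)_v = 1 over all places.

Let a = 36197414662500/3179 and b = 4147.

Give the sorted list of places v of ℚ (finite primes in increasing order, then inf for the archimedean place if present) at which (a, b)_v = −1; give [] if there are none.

[2, 5, 7, 11, 23, 31]

Mod squares: a ≡ 1966279315, b ≡ 4147. Check v ∈ {∞, 2, 3, 5, 7, 11, 13, 17, 19, 23, 29, 31}.
v=23: a=23^1·(≡18), b=23^0·(≡7) mod 23; (18|23)=+1, (7|23)=-1; (−1)^{1·0·11}·(+1)^0·(-1)^1 = -1.
v=11: a=11^-1·(≡1), b=11^1·(≡3) mod 11; (1|11)=+1, (3|11)=+1; (−1)^{-1·1·5}·(+1)^1·(+1)^-1 = -1.
v=29: a=29^1·(≡14), b=29^1·(≡27) mod 29; (14|29)=-1, (27|29)=-1; (−1)^{1·1·14}·(-1)^1·(-1)^1 = +1.
v=2: v_2(a)=2, v_2(b)=0; units ≡ 3, 3 (mod 8); ε·ε+αω+βω = 1·1+2·1+0·1 ≡ 1  ⇒  (a,b)_2 = -1.
v=5: a=5^5·(≡3), b=5^0·(≡2) mod 5; (3|5)=-1, (2|5)=-1; (−1)^{5·0·2}·(-1)^0·(-1)^5 = -1.
v=3: a=3^4·(≡1), b=3^0·(≡1) mod 3; (1|3)=+1, (1|3)=+1; (−1)^{4·0·1}·(+1)^0·(+1)^4 = +1.
v=7: a=7^1·(≡2), b=7^0·(≡3) mod 7; (2|7)=+1, (3|7)=-1; (−1)^{1·0·3}·(+1)^0·(-1)^1 = -1.
v=31: a=31^1·(≡10), b=31^0·(≡24) mod 31; (10|31)=+1, (24|31)=-1; (−1)^{1·0·15}·(+1)^0·(-1)^1 = -1.
v=∞: 1966279315 > 0 and 4147 > 0  ⇒  (a,b)_∞ = +1.
v=19: a=19^1·(≡8), b=19^0·(≡5) mod 19; (8|19)=-1, (5|19)=+1; (−1)^{1·0·9}·(-1)^0·(+1)^1 = +1.
v=17: a=17^-2·(≡13), b=17^0·(≡16) mod 17; (13|17)=+1, (16|17)=+1; (−1)^{-2·0·8}·(+1)^0·(+1)^-2 = +1.
v=13: a=13^1·(≡11), b=13^1·(≡7) mod 13; (11|13)=-1, (7|13)=-1; (−1)^{1·1·6}·(-1)^1·(-1)^1 = +1.
Ram(1966279315, 4147) = {2, 5, 7, 11, 23, 31}; no ℚ_2-point on the conic.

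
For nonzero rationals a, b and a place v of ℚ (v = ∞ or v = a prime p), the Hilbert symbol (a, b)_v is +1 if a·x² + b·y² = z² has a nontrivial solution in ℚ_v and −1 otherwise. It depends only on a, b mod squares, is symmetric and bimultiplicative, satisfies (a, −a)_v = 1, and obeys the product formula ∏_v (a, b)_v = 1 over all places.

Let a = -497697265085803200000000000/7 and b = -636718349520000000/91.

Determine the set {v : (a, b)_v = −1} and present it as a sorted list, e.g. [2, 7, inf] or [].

(a, b) ≡ (-13090, -95095) mod (ℚ^×)²; places V = {2, 3, 5, 7, 11, 13, 17, 19, ∞}.
(a,b)_5: α=11, u≡2; β=7, v≡4 (mod 5); (2|5)=-1, (4|5)=+1; sign (−1)^0·-1^7·+1^11 = -1.
(a,b)_17: α=3, u≡5; β=2, v≡7 (mod 17); (5|17)=-1, (7|17)=-1; sign (−1)^0·-1^2·-1^3 = -1.
(a,b)_∞: sgn(-13090)=−, sgn(-95095)=−, so -1.
(a,b)_7: α=-1, u≡5; β=-1, v≡1 (mod 7); (5|7)=-1, (1|7)=+1; sign (−1)^1·-1^-1·+1^-1 = +1.
(a,b)_19: α=2, u≡17; β=1, v≡17 (mod 19); (17|19)=+1, (17|19)=+1; sign (−1)^0·+1^1·+1^2 = +1.
(a,b)_13: α=0, u≡4; β=-1, v≡1 (mod 13); (4|13)=+1, (1|13)=+1; sign (−1)^0·+1^-1·+1^0 = +1.
(a,b)_11: α=7, u≡9; β=5, v≡4 (mod 11); (9|11)=+1, (4|11)=+1; sign (−1)^1·+1^5·+1^7 = -1.
(a,b)_2: α=15, β=10; u≡7, v≡1 (mod 8); ε(u)ε(v)=1·0, αω(v)=15·0, βω(u)=10·0; sum ≡ 0  ⇒  +1.
(a,b)_3: α=2, u≡2; β=2, v≡2 (mod 3); (2|3)=-1, (2|3)=-1; sign (−1)^0·-1^2·-1^2 = +1.
|Ram(-13090, -95095)| = 4, even; anisotropic at {5, 11, 17, ∞}.

[5, 11, 17, inf]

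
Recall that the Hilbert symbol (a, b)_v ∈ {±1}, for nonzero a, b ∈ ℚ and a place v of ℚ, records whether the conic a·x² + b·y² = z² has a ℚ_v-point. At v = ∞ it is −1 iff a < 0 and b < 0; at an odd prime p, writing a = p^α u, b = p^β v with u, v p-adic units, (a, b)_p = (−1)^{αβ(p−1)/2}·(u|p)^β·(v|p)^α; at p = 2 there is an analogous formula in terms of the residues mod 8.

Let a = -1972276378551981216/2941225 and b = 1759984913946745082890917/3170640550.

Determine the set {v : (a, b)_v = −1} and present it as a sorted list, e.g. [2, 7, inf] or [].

[13, 31]

(a, b) ≡ (-11594, 13112814) mod (ℚ^×)²; places V = {2, 3, 5, 7, 11, 13, 17, 29, 31, ∞}.
(a,b)_29: α=2, u≡9; β=3, v≡18 (mod 29); (9|29)=+1, (18|29)=-1; sign (−1)^0·+1^3·-1^2 = +1.
(a,b)_2: α=5, β=-1; u≡3, v≡7 (mod 8); ε(u)ε(v)=1·1, αω(v)=5·0, βω(u)=-1·1; sum ≡ 0  ⇒  +1.
(a,b)_∞: sgn(-11594)=−, sgn(13112814)=+, so +1.
(a,b)_3: α=4, u≡1; β=5, v≡1 (mod 3); (1|3)=+1, (1|3)=+1; sign (−1)^0·+1^5·+1^4 = +1.
(a,b)_13: α=2, u≡6; β=3, v≡7 (mod 13); (6|13)=-1, (7|13)=-1; sign (−1)^0·-1^3·-1^2 = -1.
(a,b)_11: α=1, u≡7; β=-1, v≡3 (mod 11); (7|11)=-1, (3|11)=+1; sign (−1)^1·-1^-1·+1^1 = +1.
(a,b)_31: α=5, u≡3; β=7, v≡30 (mod 31); (3|31)=-1, (30|31)=-1; sign (−1)^1·-1^7·-1^5 = -1.
(a,b)_5: α=-2, u≡1; β=-2, v≡1 (mod 5); (1|5)=+1, (1|5)=+1; sign (−1)^0·+1^-2·+1^-2 = +1.
(a,b)_7: α=-6, u≡5; β=-8, v≡2 (mod 7); (5|7)=-1, (2|7)=+1; sign (−1)^0·-1^-8·+1^-6 = +1.
(a,b)_17: α=1, u≡4; β=3, v≡1 (mod 17); (4|17)=+1, (1|17)=+1; sign (−1)^0·+1^3·+1^1 = +1.
(-11594, 13112814 / ℚ) ramifies at {13, 31}: a division algebra.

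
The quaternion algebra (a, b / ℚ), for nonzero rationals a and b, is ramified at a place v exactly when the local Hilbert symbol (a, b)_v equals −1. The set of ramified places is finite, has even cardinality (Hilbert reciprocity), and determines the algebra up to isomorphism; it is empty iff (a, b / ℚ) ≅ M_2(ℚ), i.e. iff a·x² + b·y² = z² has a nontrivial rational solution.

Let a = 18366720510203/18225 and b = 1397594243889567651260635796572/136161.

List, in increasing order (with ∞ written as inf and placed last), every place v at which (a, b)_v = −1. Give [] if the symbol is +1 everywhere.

[2, 23]

Mod squares: a ≡ 244283, b ≡ 7084207. Check v ∈ {∞, 2, 3, 5, 13, 19, 23, 29, 41, 43, 47}.
v=19: a=19^1·(≡12), b=19^3·(≡9) mod 19; (12|19)=-1, (9|19)=+1; (−1)^{1·3·9}·(-1)^3·(+1)^1 = +1.
v=29: a=29^2·(≡6), b=29^5·(≡28) mod 29; (6|29)=+1, (28|29)=+1; (−1)^{2·5·14}·(+1)^5·(+1)^2 = +1.
v=2: v_2(a)=0, v_2(b)=2; units ≡ 3, 7 (mod 8); ε·ε+αω+βω = 1·1+0·0+2·1 ≡ 1  ⇒  (a,b)_2 = -1.
v=47: a=47^0·(≡8), b=47^2·(≡13) mod 47; (8|47)=+1, (13|47)=-1; (−1)^{0·2·23}·(+1)^2·(-1)^0 = +1.
v=∞: 244283 > 0 and 7084207 > 0  ⇒  (a,b)_∞ = +1.
v=13: a=13^3·(≡8), b=13^3·(≡5) mod 13; (8|13)=-1, (5|13)=-1; (−1)^{3·3·6}·(-1)^3·(-1)^3 = +1.
v=43: a=43^1·(≡42), b=43^3·(≡17) mod 43; (42|43)=-1, (17|43)=+1; (−1)^{1·3·21}·(-1)^3·(+1)^1 = +1.
v=23: a=23^3·(≡1), b=23^5·(≡12) mod 23; (1|23)=+1, (12|23)=+1; (−1)^{3·5·11}·(+1)^5·(+1)^3 = -1.
v=3: a=3^-6·(≡2), b=3^-4·(≡1) mod 3; (2|3)=-1, (1|3)=+1; (−1)^{-6·-4·1}·(-1)^-4·(+1)^-6 = +1.
v=5: a=5^-2·(≡2), b=5^0·(≡2) mod 5; (2|5)=-1, (2|5)=-1; (−1)^{-2·0·2}·(-1)^0·(-1)^-2 = +1.
v=41: a=41^0·(≡23), b=41^-2·(≡29) mod 41; (23|41)=+1, (29|41)=-1; (−1)^{0·-2·20}·(+1)^-2·(-1)^0 = +1.
|Ram(244283, 7084207)| = 2, even; anisotropic at {2, 23}.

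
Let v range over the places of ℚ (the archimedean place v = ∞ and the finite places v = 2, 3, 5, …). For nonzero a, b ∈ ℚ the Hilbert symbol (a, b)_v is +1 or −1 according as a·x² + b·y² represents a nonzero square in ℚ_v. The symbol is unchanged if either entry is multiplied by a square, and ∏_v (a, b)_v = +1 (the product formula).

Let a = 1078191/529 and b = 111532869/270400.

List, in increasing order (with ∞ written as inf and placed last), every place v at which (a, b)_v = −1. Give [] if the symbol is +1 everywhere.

(a, b) ≡ (1479, 28101) mod (ℚ^×)²; places V = {2, 3, 5, 7, 13, 17, 19, 23, 29, ∞}.
(a,b)_17: α=1, u≡15; β=1, v≡1 (mod 17); (15|17)=+1, (1|17)=+1; sign (−1)^0·+1^1·+1^1 = +1.
(a,b)_2: α=0, β=-6; u≡7, v≡5 (mod 8); ε(u)ε(v)=1·0, αω(v)=0·1, βω(u)=-6·0; sum ≡ 0  ⇒  +1.
(a,b)_19: α=0, u≡7; β=1, v≡4 (mod 19); (7|19)=+1, (4|19)=+1; sign (−1)^0·+1^1·+1^0 = +1.
(a,b)_3: α=7, u≡1; β=5, v≡1 (mod 3); (1|3)=+1, (1|3)=+1; sign (−1)^1·+1^5·+1^7 = -1.
(a,b)_29: α=1, u≡25; β=1, v≡17 (mod 29); (25|29)=+1, (17|29)=-1; sign (−1)^0·+1^1·-1^1 = -1.
(a,b)_7: α=0, u≡4; β=2, v≡3 (mod 7); (4|7)=+1, (3|7)=-1; sign (−1)^0·+1^2·-1^0 = +1.
(a,b)_13: α=0, u≡4; β=-2, v≡6 (mod 13); (4|13)=+1, (6|13)=-1; sign (−1)^0·+1^-2·-1^0 = +1.
(a,b)_∞: sgn(1479)=+, sgn(28101)=+, so +1.
(a,b)_5: α=0, u≡4; β=-2, v≡4 (mod 5); (4|5)=+1, (4|5)=+1; sign (−1)^0·+1^-2·+1^0 = +1.
(a,b)_23: α=-2, u≡20; β=0, v≡8 (mod 23); (20|23)=-1, (8|23)=+1; sign (−1)^0·-1^0·+1^-2 = +1.
Ram(1479, 28101) = {3, 29}; no ℚ_3-point on the conic.

[3, 29]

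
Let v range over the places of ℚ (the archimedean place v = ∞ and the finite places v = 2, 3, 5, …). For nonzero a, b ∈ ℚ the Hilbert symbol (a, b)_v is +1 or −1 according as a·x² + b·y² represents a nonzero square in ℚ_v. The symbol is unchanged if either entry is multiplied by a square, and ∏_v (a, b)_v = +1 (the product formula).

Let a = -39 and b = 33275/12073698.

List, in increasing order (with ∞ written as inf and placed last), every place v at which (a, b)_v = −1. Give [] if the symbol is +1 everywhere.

[]

Mod squares: a ≡ -39, b ≡ 22. Check v ∈ {∞, 2, 3, 5, 7, 11, 13}.
v=13: a=13^1·(≡10), b=13^-2·(≡3) mod 13; (10|13)=+1, (3|13)=+1; (−1)^{1·-2·6}·(+1)^-2·(+1)^1 = +1.
v=∞: -39 < 0 and 22 > 0  ⇒  (a,b)_∞ = +1.
v=2: v_2(a)=0, v_2(b)=-1; units ≡ 1, 3 (mod 8); ε·ε+αω+βω = 0·1+0·1+-1·0 ≡ 0  ⇒  (a,b)_2 = +1.
v=3: a=3^1·(≡2), b=3^-6·(≡1) mod 3; (2|3)=-1, (1|3)=+1; (−1)^{1·-6·1}·(-1)^-6·(+1)^1 = +1.
v=11: a=11^0·(≡5), b=11^3·(≡8) mod 11; (5|11)=+1, (8|11)=-1; (−1)^{0·3·5}·(+1)^3·(-1)^0 = +1.
v=5: a=5^0·(≡1), b=5^2·(≡2) mod 5; (1|5)=+1, (2|5)=-1; (−1)^{0·2·2}·(+1)^2·(-1)^0 = +1.
v=7: a=7^0·(≡3), b=7^-2·(≡2) mod 7; (3|7)=-1, (2|7)=+1; (−1)^{0·-2·3}·(-1)^-2·(+1)^0 = +1.
Every local symbol is +1, so the conic -39·x² + 22·y² = z² has ℚ_v-points for all v and hence a ℚ-point; (a, b / ℚ) ≅ M_2(ℚ).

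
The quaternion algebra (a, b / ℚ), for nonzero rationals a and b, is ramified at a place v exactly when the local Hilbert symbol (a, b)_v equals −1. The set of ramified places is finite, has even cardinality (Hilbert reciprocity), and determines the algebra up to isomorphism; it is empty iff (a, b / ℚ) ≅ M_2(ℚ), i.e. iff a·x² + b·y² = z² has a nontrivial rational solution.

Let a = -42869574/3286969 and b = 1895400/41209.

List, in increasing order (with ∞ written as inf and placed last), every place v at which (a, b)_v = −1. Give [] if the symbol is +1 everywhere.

[3, 13]

Mod squares: a ≡ -6, b ≡ 26. Check v ∈ {∞, 2, 3, 5, 7, 11, 13, 29, 37}.
v=7: a=7^-4·(≡2), b=7^-2·(≡3) mod 7; (2|7)=+1, (3|7)=-1; (−1)^{-4·-2·3}·(+1)^-2·(-1)^-4 = +1.
v=37: a=37^-2·(≡29), b=37^0·(≡4) mod 37; (29|37)=-1, (4|37)=+1; (−1)^{-2·0·18}·(-1)^0·(+1)^-2 = +1.
v=5: a=5^0·(≡4), b=5^2·(≡4) mod 5; (4|5)=+1, (4|5)=+1; (−1)^{0·2·2}·(+1)^2·(+1)^0 = +1.
v=13: a=13^0·(≡11), b=13^1·(≡8) mod 13; (11|13)=-1, (8|13)=-1; (−1)^{0·1·6}·(-1)^1·(-1)^0 = -1.
v=29: a=29^0·(≡9), b=29^-2·(≡27) mod 29; (9|29)=+1, (27|29)=-1; (−1)^{0·-2·14}·(+1)^-2·(-1)^0 = +1.
v=3: a=3^11·(≡1), b=3^6·(≡2) mod 3; (1|3)=+1, (2|3)=-1; (−1)^{11·6·1}·(+1)^6·(-1)^11 = -1.
v=11: a=11^2·(≡4), b=11^0·(≡4) mod 11; (4|11)=+1, (4|11)=+1; (−1)^{2·0·5}·(+1)^0·(+1)^2 = +1.
v=∞: -6 < 0 and 26 > 0  ⇒  (a,b)_∞ = +1.
v=2: v_2(a)=1, v_2(b)=3; units ≡ 5, 5 (mod 8); ε·ε+αω+βω = 0·0+1·1+3·1 ≡ 0  ⇒  (a,b)_2 = +1.
Ram(-6, 26) = {3, 13}; no ℚ_3-point on the conic.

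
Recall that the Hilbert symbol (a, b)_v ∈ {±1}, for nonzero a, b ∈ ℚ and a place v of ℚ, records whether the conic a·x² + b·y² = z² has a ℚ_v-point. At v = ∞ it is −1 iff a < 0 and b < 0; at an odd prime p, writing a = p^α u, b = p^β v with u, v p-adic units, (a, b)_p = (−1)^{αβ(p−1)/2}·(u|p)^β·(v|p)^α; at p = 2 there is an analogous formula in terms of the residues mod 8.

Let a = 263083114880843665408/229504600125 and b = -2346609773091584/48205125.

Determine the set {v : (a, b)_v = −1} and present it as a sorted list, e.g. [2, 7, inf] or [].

Mod squares: a ≡ 319865, b ≡ -270655. Check v ∈ {∞, 2, 3, 5, 7, 11, 13, 19, 23, 37}.
v=2: v_2(a)=12, v_2(b)=8; units ≡ 1, 1 (mod 8); ε·ε+αω+βω = 0·0+12·0+8·0 ≡ 0  ⇒  (a,b)_2 = +1.
v=3: a=3^-8·(≡2), b=3^-6·(≡2) mod 3; (2|3)=-1, (2|3)=-1; (−1)^{-8·-6·1}·(-1)^-6·(-1)^-8 = +1.
v=19: a=19^1·(≡1), b=19^1·(≡7) mod 19; (1|19)=+1, (7|19)=+1; (−1)^{1·1·9}·(+1)^1·(+1)^1 = -1.
v=13: a=13^5·(≡9), b=13^4·(≡5) mod 13; (9|13)=+1, (5|13)=-1; (−1)^{5·4·6}·(+1)^4·(-1)^5 = -1.
v=5: a=5^-3·(≡3), b=5^-3·(≡1) mod 5; (3|5)=-1, (1|5)=+1; (−1)^{-3·-3·2}·(-1)^-3·(+1)^-3 = -1.
v=7: a=7^5·(≡3), b=7^3·(≡3) mod 7; (3|7)=-1, (3|7)=-1; (−1)^{5·3·3}·(-1)^3·(-1)^5 = -1.
v=∞: 319865 > 0 and -270655 < 0  ⇒  (a,b)_∞ = +1.
v=23: a=23^-4·(≡12), b=23^-2·(≡3) mod 23; (12|23)=+1, (3|23)=+1; (−1)^{-4·-2·11}·(+1)^-2·(+1)^-4 = +1.
v=37: a=37^1·(≡31), b=37^1·(≡1) mod 37; (31|37)=-1, (1|37)=+1; (−1)^{1·1·18}·(-1)^1·(+1)^1 = -1.
v=11: a=11^4·(≡2), b=11^3·(≡8) mod 11; (2|11)=-1, (8|11)=-1; (−1)^{4·3·5}·(-1)^3·(-1)^4 = -1.
|Ram(319865, -270655)| = 6, even; anisotropic at {5, 7, 11, 13, 19, 37}.

[5, 7, 11, 13, 19, 37]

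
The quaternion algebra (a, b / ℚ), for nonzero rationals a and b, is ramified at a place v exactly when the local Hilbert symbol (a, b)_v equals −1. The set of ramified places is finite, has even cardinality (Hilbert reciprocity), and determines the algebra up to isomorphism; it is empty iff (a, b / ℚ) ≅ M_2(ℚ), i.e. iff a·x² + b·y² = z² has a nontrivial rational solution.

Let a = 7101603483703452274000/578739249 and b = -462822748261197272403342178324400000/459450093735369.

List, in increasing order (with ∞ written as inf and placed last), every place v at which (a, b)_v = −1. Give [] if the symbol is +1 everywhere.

[2, 29]

Mod squares: a ≡ 85, b ≡ -113390. Check v ∈ {∞, 2, 3, 5, 11, 17, 23, 29, 31}.
v=11: a=11^-2·(≡8), b=11^-4·(≡9) mod 11; (8|11)=-1, (9|11)=+1; (−1)^{-2·-4·5}·(-1)^-4·(+1)^-2 = +1.
v=23: a=23^4·(≡2), b=23^7·(≡20) mod 23; (2|23)=+1, (20|23)=-1; (−1)^{4·7·11}·(+1)^7·(-1)^4 = +1.
v=3: a=3^-14·(≡1), b=3^-22·(≡1) mod 3; (1|3)=+1, (1|3)=+1; (−1)^{-14·-22·1}·(+1)^-22·(+1)^-14 = +1.
v=31: a=31^6·(≡12), b=31^10·(≡9) mod 31; (12|31)=-1, (9|31)=+1; (−1)^{6·10·15}·(-1)^10·(+1)^6 = +1.
v=∞: 85 > 0 and -113390 < 0  ⇒  (a,b)_∞ = +1.
v=5: a=5^3·(≡3), b=5^5·(≡3) mod 5; (3|5)=-1, (3|5)=-1; (−1)^{3·5·2}·(-1)^5·(-1)^3 = +1.
v=29: a=29^2·(≡2), b=29^3·(≡24) mod 29; (2|29)=-1, (24|29)=+1; (−1)^{2·3·14}·(-1)^3·(+1)^2 = -1.
v=2: v_2(a)=4, v_2(b)=7; units ≡ 5, 1 (mod 8); ε·ε+αω+βω = 0·0+4·0+7·1 ≡ 1  ⇒  (a,b)_2 = -1.
v=17: a=17^1·(≡11), b=17^1·(≡7) mod 17; (11|17)=-1, (7|17)=-1; (−1)^{1·1·8}·(-1)^1·(-1)^1 = +1.
Ram(85, -113390) = {2, 29}; no ℚ_2-point on the conic.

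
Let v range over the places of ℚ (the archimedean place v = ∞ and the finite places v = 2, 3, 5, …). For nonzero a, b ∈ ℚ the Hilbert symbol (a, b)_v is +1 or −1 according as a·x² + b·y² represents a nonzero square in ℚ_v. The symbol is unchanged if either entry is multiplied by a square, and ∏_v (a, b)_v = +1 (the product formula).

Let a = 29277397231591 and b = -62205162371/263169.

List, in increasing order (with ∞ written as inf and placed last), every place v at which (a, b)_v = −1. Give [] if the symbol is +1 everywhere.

(a, b) ≡ (31, -971819) mod (ℚ^×)²; places V = {2, 3, 11, 19, 23, 29, 31, 47, ∞}.
(a,b)_29: α=2, u≡19; β=1, v≡16 (mod 29); (19|29)=-1, (16|29)=+1; sign (−1)^0·-1^1·+1^2 = -1.
(a,b)_47: α=2, u≡44; β=1, v≡2 (mod 47); (44|47)=-1, (2|47)=+1; sign (−1)^0·-1^1·+1^2 = -1.
(a,b)_19: α=0, u≡18; β=-2, v≡2 (mod 19); (18|19)=-1, (2|19)=-1; sign (−1)^0·-1^-2·-1^0 = +1.
(a,b)_23: α=2, u≡9; β=3, v≡19 (mod 23); (9|23)=+1, (19|23)=-1; sign (−1)^0·+1^3·-1^2 = +1.
(a,b)_31: α=3, u≡2; β=1, v≡11 (mod 31); (2|31)=+1, (11|31)=-1; sign (−1)^1·+1^1·-1^3 = +1.
(a,b)_3: α=0, u≡1; β=-6, v≡1 (mod 3); (1|3)=+1, (1|3)=+1; sign (−1)^0·+1^-6·+1^0 = +1.
(a,b)_∞: sgn(31)=+, sgn(-971819)=−, so +1.
(a,b)_11: α=0, u≡3; β=2, v≡4 (mod 11); (3|11)=+1, (4|11)=+1; sign (−1)^0·+1^2·+1^0 = +1.
(a,b)_2: α=0, β=0; u≡7, v≡5 (mod 8); ε(u)ε(v)=1·0, αω(v)=0·1, βω(u)=0·0; sum ≡ 0  ⇒  +1.
Ram(31, -971819) = {29, 47}; no ℚ_29-point on the conic.

[29, 47]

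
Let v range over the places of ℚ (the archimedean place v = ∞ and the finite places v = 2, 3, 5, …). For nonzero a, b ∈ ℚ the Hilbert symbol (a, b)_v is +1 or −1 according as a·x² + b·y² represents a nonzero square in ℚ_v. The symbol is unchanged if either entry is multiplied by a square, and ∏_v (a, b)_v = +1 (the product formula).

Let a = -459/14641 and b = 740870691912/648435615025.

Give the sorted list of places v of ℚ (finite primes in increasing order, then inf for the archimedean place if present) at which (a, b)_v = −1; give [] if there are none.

[2, 3]

(a, b) ≡ (-51, 2) mod (ℚ^×)²; places V = {2, 3, 5, 11, 13, 17, ∞}.
(a,b)_5: α=0, u≡1; β=-2, v≡2 (mod 5); (1|5)=+1, (2|5)=-1; sign (−1)^0·+1^-2·-1^0 = +1.
(a,b)_∞: sgn(-51)=−, sgn(2)=+, so +1.
(a,b)_13: α=0, u≡3; β=2, v≡8 (mod 13); (3|13)=+1, (8|13)=-1; sign (−1)^0·+1^2·-1^0 = +1.
(a,b)_17: α=1, u≡6; β=4, v≡8 (mod 17); (6|17)=-1, (8|17)=+1; sign (−1)^0·-1^4·+1^1 = +1.
(a,b)_11: α=-4, u≡3; β=-10, v≡7 (mod 11); (3|11)=+1, (7|11)=-1; sign (−1)^0·+1^-10·-1^-4 = +1.
(a,b)_3: α=3, u≡1; β=8, v≡2 (mod 3); (1|3)=+1, (2|3)=-1; sign (−1)^0·+1^8·-1^3 = -1.
(a,b)_2: α=0, β=3; u≡5, v≡1 (mod 8); ε(u)ε(v)=0·0, αω(v)=0·0, βω(u)=3·1; sum ≡ 1  ⇒  -1.
|Ram(-51, 2)| = 2, even; anisotropic at {2, 3}.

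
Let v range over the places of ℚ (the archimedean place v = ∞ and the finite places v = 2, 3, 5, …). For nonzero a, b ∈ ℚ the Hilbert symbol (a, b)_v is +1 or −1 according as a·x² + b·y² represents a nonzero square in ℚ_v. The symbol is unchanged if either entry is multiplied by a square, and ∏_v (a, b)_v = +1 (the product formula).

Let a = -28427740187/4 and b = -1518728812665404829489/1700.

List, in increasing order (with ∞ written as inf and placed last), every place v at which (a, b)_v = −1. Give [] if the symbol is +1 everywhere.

(a, b) ≡ (-2387, -1390753) mod (ℚ^×)²; places V = {2, 3, 5, 7, 11, 13, 17, 29, 31, 43, ∞}.
(a,b)_7: α=3, u≡1; β=3, v≡4 (mod 7); (1|7)=+1, (4|7)=+1; sign (−1)^1·+1^3·+1^3 = -1.
(a,b)_43: α=0, u≡1; β=4, v≡3 (mod 43); (1|43)=+1, (3|43)=-1; sign (−1)^0·+1^4·-1^0 = +1.
(a,b)_29: α=2, u≡16; β=3, v≡20 (mod 29); (16|29)=+1, (20|29)=+1; sign (−1)^0·+1^3·+1^2 = +1.
(a,b)_31: α=1, u≡28; β=1, v≡9 (mod 31); (28|31)=+1, (9|31)=+1; sign (−1)^1·+1^1·+1^1 = -1.
(a,b)_17: α=2, u≡11; β=-1, v≡12 (mod 17); (11|17)=-1, (12|17)=-1; sign (−1)^0·-1^-1·-1^2 = -1.
(a,b)_3: α=0, u≡1; β=2, v≡2 (mod 3); (1|3)=+1, (2|3)=-1; sign (−1)^0·+1^2·-1^0 = +1.
(a,b)_∞: sgn(-2387)=−, sgn(-1390753)=−, so -1.
(a,b)_11: α=1, u≡4; β=4, v≡2 (mod 11); (4|11)=+1, (2|11)=-1; sign (−1)^0·+1^4·-1^1 = -1.
(a,b)_5: α=0, u≡2; β=-2, v≡2 (mod 5); (2|5)=-1, (2|5)=-1; sign (−1)^0·-1^-2·-1^0 = +1.
(a,b)_13: α=0, u≡6; β=1, v≡10 (mod 13); (6|13)=-1, (10|13)=+1; sign (−1)^0·-1^1·+1^0 = -1.
(a,b)_2: α=-2, β=-2; u≡5, v≡7 (mod 8); ε(u)ε(v)=0·1, αω(v)=-2·0, βω(u)=-2·1; sum ≡ 0  ⇒  +1.
(-2387, -1390753 / ℚ) ramifies at {7, 11, 13, 17, 31, ∞}: a division algebra.

[7, 11, 13, 17, 31, inf]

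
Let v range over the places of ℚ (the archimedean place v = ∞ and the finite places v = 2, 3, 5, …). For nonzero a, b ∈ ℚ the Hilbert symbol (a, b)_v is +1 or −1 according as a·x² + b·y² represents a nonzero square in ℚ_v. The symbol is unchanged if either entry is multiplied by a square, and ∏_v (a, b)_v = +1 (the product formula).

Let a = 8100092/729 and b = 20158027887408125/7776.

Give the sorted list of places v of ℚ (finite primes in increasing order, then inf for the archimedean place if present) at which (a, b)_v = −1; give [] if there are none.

Mod squares: a ≡ 143, b ≡ 16302. Check v ∈ {∞, 2, 3, 5, 7, 11, 13, 17, 19, 29}.
v=∞: 143 > 0 and 16302 > 0  ⇒  (a,b)_∞ = +1.
v=11: a=11^1·(≡7), b=11^1·(≡7) mod 11; (7|11)=-1, (7|11)=-1; (−1)^{1·1·5}·(-1)^1·(-1)^1 = -1.
v=19: a=19^0·(≡18), b=19^1·(≡13) mod 19; (18|19)=-1, (13|19)=-1; (−1)^{0·1·9}·(-1)^1·(-1)^0 = -1.
v=17: a=17^2·(≡11), b=17^4·(≡13) mod 17; (11|17)=-1, (13|17)=+1; (−1)^{2·4·8}·(-1)^4·(+1)^2 = +1.
v=5: a=5^0·(≡3), b=5^4·(≡3) mod 5; (3|5)=-1, (3|5)=-1; (−1)^{0·4·2}·(-1)^4·(-1)^0 = +1.
v=13: a=13^1·(≡7), b=13^3·(≡8) mod 13; (7|13)=-1, (8|13)=-1; (−1)^{1·3·6}·(-1)^3·(-1)^1 = +1.
v=29: a=29^0·(≡11), b=29^2·(≡6) mod 29; (11|29)=-1, (6|29)=+1; (−1)^{0·2·14}·(-1)^2·(+1)^0 = +1.
v=3: a=3^-6·(≡2), b=3^-5·(≡1) mod 3; (2|3)=-1, (1|3)=+1; (−1)^{-6·-5·1}·(-1)^-5·(+1)^-6 = -1.
v=2: v_2(a)=2, v_2(b)=-5; units ≡ 7, 7 (mod 8); ε·ε+αω+βω = 1·1+2·0+-5·0 ≡ 1  ⇒  (a,b)_2 = -1.
v=7: a=7^2·(≡3), b=7^0·(≡6) mod 7; (3|7)=-1, (6|7)=-1; (−1)^{2·0·3}·(-1)^0·(-1)^2 = +1.
(143, 16302 / ℚ) ramifies at {2, 3, 11, 19}: a division algebra.

[2, 3, 11, 19]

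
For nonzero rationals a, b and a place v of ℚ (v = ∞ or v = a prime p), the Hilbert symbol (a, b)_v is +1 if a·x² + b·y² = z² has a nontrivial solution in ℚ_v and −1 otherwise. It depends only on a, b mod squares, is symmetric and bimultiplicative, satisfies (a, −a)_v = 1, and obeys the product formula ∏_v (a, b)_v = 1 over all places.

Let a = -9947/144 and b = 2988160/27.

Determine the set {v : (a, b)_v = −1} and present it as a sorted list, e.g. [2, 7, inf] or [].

[2, 5]

Mod squares: a ≡ -203, b ≡ 140070. Check v ∈ {∞, 2, 3, 5, 7, 23, 29}.
v=∞: -203 < 0 and 140070 > 0  ⇒  (a,b)_∞ = +1.
v=5: a=5^0·(≡2), b=5^1·(≡1) mod 5; (2|5)=-1, (1|5)=+1; (−1)^{0·1·2}·(-1)^1·(+1)^0 = -1.
v=7: a=7^3·(≡5), b=7^1·(≡1) mod 7; (5|7)=-1, (1|7)=+1; (−1)^{3·1·3}·(-1)^1·(+1)^3 = +1.
v=23: a=23^0·(≡2), b=23^1·(≡4) mod 23; (2|23)=+1, (4|23)=+1; (−1)^{0·1·11}·(+1)^1·(+1)^0 = +1.
v=3: a=3^-2·(≡1), b=3^-3·(≡1) mod 3; (1|3)=+1, (1|3)=+1; (−1)^{-2·-3·1}·(+1)^-3·(+1)^-2 = +1.
v=2: v_2(a)=-4, v_2(b)=7; units ≡ 5, 3 (mod 8); ε·ε+αω+βω = 0·1+-4·1+7·1 ≡ 1  ⇒  (a,b)_2 = -1.
v=29: a=29^1·(≡24), b=29^1·(≡13) mod 29; (24|29)=+1, (13|29)=+1; (−1)^{1·1·14}·(+1)^1·(+1)^1 = +1.
Ram(-203, 140070) = {2, 5}; no ℚ_2-point on the conic.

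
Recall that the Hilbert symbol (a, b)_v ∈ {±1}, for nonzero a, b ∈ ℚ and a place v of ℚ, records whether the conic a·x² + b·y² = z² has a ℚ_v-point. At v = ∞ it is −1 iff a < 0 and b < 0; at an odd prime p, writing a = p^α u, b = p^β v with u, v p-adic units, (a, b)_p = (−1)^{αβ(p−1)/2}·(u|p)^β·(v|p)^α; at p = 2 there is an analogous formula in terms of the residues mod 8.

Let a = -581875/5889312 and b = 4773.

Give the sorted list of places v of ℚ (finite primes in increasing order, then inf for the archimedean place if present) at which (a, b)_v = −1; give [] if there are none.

[2, 43]

(a, b) ≡ (-38, 4773) mod (ℚ^×)²; places V = {2, 3, 5, 7, 11, 13, 19, 37, 43, ∞}.
(a,b)_2: α=-5, β=0; u≡5, v≡5 (mod 8); ε(u)ε(v)=0·0, αω(v)=-5·1, βω(u)=0·1; sum ≡ 1  ⇒  -1.
(a,b)_37: α=0, u≡28; β=1, v≡18 (mod 37); (28|37)=+1, (18|37)=-1; sign (−1)^0·+1^1·-1^0 = +1.
(a,b)_7: α=2, u≡2; β=0, v≡6 (mod 7); (2|7)=+1, (6|7)=-1; sign (−1)^0·+1^0·-1^2 = +1.
(a,b)_3: α=-2, u≡1; β=1, v≡1 (mod 3); (1|3)=+1, (1|3)=+1; sign (−1)^0·+1^1·+1^-2 = +1.
(a,b)_5: α=4, u≡2; β=0, v≡3 (mod 5); (2|5)=-1, (3|5)=-1; sign (−1)^0·-1^0·-1^4 = +1.
(a,b)_19: α=1, u≡4; β=0, v≡4 (mod 19); (4|19)=+1, (4|19)=+1; sign (−1)^0·+1^0·+1^1 = +1.
(a,b)_43: α=0, u≡39; β=1, v≡25 (mod 43); (39|43)=-1, (25|43)=+1; sign (−1)^0·-1^1·+1^0 = -1.
(a,b)_11: α=-2, u≡10; β=0, v≡10 (mod 11); (10|11)=-1, (10|11)=-1; sign (−1)^0·-1^0·-1^-2 = +1.
(a,b)_∞: sgn(-38)=−, sgn(4773)=+, so +1.
(a,b)_13: α=-2, u≡12; β=0, v≡2 (mod 13); (12|13)=+1, (2|13)=-1; sign (−1)^0·+1^0·-1^-2 = +1.
(-38, 4773 / ℚ) ramifies at {2, 43}: a division algebra.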